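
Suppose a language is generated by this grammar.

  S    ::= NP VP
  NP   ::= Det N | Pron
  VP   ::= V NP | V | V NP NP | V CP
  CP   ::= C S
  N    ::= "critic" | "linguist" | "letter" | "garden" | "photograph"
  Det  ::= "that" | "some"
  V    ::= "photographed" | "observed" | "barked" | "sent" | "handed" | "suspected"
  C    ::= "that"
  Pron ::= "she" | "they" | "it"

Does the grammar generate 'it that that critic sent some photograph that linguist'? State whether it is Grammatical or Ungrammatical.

For S → NP VP, the only prefix that parses as NP is 'it', but the remainder 'that that critic sent some photograph that linguist' is not a VP under these rules.

Ungrammatical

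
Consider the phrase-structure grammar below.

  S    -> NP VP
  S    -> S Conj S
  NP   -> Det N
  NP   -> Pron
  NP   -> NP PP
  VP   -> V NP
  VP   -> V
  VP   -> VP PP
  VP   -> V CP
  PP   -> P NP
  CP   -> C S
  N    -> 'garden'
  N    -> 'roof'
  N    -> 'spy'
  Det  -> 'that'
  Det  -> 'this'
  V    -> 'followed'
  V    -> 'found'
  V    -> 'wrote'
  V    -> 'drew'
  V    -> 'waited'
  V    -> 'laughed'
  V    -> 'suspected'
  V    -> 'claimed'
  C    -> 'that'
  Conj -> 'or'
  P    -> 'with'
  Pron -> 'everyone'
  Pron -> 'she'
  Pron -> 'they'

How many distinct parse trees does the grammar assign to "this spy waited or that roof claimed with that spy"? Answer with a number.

1

[S [S [NP [Det this] [N spy]] [VP [V waited]]] [Conj or] [S [NP [Det that] [N roof]] [VP [VP [V claimed]] [PP [P with] [NP [Det that] [N spy]]]]]]
No rule offers an alternative attachment or grouping for any span, so this is the only derivation.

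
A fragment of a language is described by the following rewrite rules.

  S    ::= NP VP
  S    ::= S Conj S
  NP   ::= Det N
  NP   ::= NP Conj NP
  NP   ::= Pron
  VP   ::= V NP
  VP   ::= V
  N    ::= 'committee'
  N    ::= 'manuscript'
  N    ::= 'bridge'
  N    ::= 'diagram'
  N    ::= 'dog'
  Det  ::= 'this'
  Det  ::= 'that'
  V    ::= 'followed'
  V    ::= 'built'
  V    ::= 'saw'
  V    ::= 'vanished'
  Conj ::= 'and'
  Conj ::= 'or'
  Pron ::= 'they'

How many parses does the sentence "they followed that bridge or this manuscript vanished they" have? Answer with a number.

[S [S [NP [Pron they]] [VP [V followed] [NP [Det that] [N bridge]]]] [Conj or] [S [NP [Det this] [N manuscript]] [VP [V vanished] [NP [Pron they]]]]]
No rule offers an alternative attachment or grouping for any span, so this is the only derivation.

1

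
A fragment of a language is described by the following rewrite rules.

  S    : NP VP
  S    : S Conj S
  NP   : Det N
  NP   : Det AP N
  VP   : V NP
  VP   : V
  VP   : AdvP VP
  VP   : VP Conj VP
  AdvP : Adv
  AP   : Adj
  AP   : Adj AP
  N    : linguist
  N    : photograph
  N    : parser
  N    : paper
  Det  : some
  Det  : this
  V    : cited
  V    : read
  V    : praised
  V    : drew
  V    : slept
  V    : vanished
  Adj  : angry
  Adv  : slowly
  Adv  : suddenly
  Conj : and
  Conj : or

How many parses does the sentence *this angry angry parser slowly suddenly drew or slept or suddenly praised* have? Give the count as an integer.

9

Two of the 9 distinct bracketings:
[S [NP [Det this] [AP [Adj angry] [AP [Adj angry]]] [N parser]] [VP [AdvP [Adv slowly]] [VP [AdvP [Adv suddenly]] [VP [VP [V drew]] [Conj or] [VP [VP [V slept]] [Conj or] [VP [AdvP [Adv suddenly]] [VP [V praised]]]]]]]]
[S [NP [Det this] [AP [Adj angry] [AP [Adj angry]]] [N parser]] [VP [AdvP [Adv slowly]] [VP [AdvP [Adv suddenly]] [VP [VP [VP [V drew]] [Conj or] [VP [V slept]]] [Conj or] [VP [AdvP [Adv suddenly]] [VP [V praised]]]]]]]
The trees differ in how a recursive rule is bracketed over the same span.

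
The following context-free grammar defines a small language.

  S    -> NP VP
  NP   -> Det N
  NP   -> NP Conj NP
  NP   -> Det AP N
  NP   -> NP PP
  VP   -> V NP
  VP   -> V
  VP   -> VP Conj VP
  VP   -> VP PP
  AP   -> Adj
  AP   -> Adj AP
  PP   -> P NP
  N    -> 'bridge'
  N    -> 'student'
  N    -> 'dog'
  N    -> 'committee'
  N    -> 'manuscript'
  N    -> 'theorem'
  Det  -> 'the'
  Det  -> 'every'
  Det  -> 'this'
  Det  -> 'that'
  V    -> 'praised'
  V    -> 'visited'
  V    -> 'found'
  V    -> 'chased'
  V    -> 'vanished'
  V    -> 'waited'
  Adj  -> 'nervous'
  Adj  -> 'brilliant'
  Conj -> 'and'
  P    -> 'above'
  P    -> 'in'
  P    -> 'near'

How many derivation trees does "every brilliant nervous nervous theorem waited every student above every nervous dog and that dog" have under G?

Two of the 3 distinct bracketings:
[S [NP [Det every] [AP [Adj brilliant] [AP [Adj nervous] [AP [Adj nervous]]]] [N theorem]] [VP [V waited] [NP [NP [NP [Det every] [N student]] [PP [P above] [NP [Det every] [AP [Adj nervous]] [N dog]]]] [Conj and] [NP [Det that] [N dog]]]]]
[S [NP [Det every] [AP [Adj brilliant] [AP [Adj nervous] [AP [Adj nervous]]]] [N theorem]] [VP [V waited] [NP [NP [Det every] [N student]] [PP [P above] [NP [NP [Det every] [AP [Adj nervous]] [N dog]] [Conj and] [NP [Det that] [N dog]]]]]]]
The trees differ in how a recursive rule is bracketed over the same span.

3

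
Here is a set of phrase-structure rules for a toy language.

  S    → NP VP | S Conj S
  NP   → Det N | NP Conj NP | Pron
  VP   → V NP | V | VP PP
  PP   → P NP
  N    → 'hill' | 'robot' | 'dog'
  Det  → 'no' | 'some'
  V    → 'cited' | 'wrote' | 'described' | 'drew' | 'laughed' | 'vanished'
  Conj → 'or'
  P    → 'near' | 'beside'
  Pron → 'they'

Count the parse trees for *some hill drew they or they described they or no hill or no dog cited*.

Two of the 4 distinct bracketings:
[S [S [NP [Det some] [N hill]] [VP [V drew] [NP [Pron they]]]] [Conj or] [S [S [NP [Pron they]] [VP [V described] [NP [Pron they]]]] [Conj or] [S [NP [NP [Det no] [N hill]] [Conj or] [NP [Det no] [N dog]]] [VP [V cited]]]]]
[S [S [NP [Det some] [N hill]] [VP [V drew] [NP [Pron they]]]] [Conj or] [S [S [NP [Pron they]] [VP [V described] [NP [NP [Pron they]] [Conj or] [NP [Det no] [N hill]]]]] [Conj or] [S [NP [Det no] [N dog]] [VP [V cited]]]]]
The trees differ in how a recursive rule is bracketed over the same span.

4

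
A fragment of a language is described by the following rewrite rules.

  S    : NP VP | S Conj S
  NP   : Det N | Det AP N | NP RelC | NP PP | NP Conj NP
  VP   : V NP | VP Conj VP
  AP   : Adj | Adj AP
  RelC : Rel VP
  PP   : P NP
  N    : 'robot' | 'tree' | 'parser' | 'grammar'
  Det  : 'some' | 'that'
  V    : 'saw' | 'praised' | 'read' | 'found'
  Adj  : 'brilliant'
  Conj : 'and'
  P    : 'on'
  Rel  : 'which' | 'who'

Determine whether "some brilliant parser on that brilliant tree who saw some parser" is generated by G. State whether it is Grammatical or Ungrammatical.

For S → NP VP, every NP-prefix leaves a non-VP remainder: after 'some brilliant parser' the remainder is not a VP; after 'some brilliant parser on that brilliant tree' the remainder is not a VP. The alternative S rule S → S Conj S likewise has no satisfying split.

Ungrammatical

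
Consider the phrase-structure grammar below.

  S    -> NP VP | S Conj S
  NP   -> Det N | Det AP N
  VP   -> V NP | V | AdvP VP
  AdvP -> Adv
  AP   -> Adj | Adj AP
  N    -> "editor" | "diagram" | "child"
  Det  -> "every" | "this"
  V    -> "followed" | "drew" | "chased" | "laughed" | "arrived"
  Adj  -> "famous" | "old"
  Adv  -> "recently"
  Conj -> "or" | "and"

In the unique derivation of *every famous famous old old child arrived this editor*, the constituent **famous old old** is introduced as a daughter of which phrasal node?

AP

S
  NP
    Det: every
    AP
      Adj: famous
      AP
        Adj: famous
        AP
          Adj: old
          AP
            Adj: old
    N: child
  VP
    V: arrived
    NP
      Det: this
      N: editor
The span 'famous old old' is the AP node built by AP → Adj AP.
Its mother is the AP built by AP → Adj AP.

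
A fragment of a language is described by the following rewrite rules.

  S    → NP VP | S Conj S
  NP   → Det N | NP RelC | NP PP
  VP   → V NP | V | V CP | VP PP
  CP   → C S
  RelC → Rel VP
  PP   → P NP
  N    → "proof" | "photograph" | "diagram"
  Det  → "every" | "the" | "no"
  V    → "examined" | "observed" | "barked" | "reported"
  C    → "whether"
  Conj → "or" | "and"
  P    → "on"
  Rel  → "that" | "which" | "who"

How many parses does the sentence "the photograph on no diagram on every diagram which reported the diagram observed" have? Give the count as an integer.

5

Two of the 5 distinct bracketings:
[S [NP [NP [NP [Det the] [N photograph]] [PP [P on] [NP [NP [Det no] [N diagram]] [PP [P on] [NP [Det every] [N diagram]]]]]] [RelC [Rel which] [VP [V reported] [NP [Det the] [N diagram]]]]] [VP [V observed]]]
[S [NP [NP [NP [NP [Det the] [N photograph]] [PP [P on] [NP [Det no] [N diagram]]]] [PP [P on] [NP [Det every] [N diagram]]]] [RelC [Rel which] [VP [V reported] [NP [Det the] [N diagram]]]]] [VP [V observed]]]
The trees differ in how a recursive rule is bracketed over the same span.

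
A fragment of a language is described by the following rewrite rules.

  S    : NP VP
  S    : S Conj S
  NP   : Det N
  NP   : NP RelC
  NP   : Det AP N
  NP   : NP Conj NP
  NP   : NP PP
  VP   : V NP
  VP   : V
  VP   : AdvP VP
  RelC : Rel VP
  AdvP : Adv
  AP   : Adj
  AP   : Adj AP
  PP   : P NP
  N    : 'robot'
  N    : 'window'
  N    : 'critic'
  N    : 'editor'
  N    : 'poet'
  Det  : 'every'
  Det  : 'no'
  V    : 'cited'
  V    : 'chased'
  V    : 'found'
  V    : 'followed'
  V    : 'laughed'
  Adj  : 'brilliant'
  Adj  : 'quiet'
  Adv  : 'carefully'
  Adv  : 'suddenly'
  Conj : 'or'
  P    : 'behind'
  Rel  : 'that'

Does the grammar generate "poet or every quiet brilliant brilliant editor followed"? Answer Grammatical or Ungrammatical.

For S → NP VP, no prefix of the string parses as an NP. The alternative S rule S → S Conj S likewise has no satisfying split.

Ungrammatical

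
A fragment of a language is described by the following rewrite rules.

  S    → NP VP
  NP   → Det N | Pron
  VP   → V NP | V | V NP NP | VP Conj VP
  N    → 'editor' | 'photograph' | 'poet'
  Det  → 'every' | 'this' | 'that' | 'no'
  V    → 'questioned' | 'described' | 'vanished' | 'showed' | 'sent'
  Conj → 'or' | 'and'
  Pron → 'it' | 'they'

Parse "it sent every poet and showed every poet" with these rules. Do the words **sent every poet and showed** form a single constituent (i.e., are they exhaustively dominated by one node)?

[S [NP [Pron it]] [VP [VP [V sent] [NP [Det every] [N poet]]] [Conj and] [VP [V showed] [NP [Det every] [N poet]]]]]
The smallest constituent containing 'sent every poet and showed' is the VP spanning 'sent every poet and showed every poet'; no single node in the tree dominates exactly the given words.

No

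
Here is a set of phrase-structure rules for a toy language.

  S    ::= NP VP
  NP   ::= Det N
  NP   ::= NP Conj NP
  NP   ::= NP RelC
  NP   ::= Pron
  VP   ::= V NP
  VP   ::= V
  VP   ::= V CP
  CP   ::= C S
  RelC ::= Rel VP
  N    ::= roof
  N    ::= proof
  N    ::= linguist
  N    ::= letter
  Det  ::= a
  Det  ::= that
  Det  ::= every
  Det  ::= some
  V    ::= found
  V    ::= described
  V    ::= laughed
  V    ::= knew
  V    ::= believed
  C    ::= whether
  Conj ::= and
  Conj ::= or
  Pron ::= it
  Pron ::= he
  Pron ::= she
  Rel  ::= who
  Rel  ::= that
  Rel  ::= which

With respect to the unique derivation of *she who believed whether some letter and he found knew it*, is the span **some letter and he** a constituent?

[S [NP [NP [Pron she]] [RelC [Rel who] [VP [V believed] [CP [C whether] [S [NP [NP [Det some] [N letter]] [Conj and] [NP [Pron he]]] [VP [V found]]]]]]] [VP [V knew] [NP [Pron it]]]]
The words 'some letter and he' are exhaustively dominated by a single NP node (built by NP → NP Conj NP), so they form a constituent.

Yes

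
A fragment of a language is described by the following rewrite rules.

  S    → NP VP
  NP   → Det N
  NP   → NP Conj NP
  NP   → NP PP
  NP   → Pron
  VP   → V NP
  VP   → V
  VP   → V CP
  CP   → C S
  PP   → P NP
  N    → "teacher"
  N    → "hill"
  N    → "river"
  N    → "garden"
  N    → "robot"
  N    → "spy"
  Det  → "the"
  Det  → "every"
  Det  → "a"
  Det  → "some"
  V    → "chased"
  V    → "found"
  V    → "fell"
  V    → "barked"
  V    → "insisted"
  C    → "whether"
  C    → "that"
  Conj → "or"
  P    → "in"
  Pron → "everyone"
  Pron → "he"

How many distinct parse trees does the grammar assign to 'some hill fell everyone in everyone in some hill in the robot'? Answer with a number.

5

Two of the 5 distinct bracketings:
[S [NP [Det some] [N hill]] [VP [V fell] [NP [NP [Pron everyone]] [PP [P in] [NP [NP [Pron everyone]] [PP [P in] [NP [NP [Det some] [N hill]] [PP [P in] [NP [Det the] [N robot]]]]]]]]]]
[S [NP [Det some] [N hill]] [VP [V fell] [NP [NP [Pron everyone]] [PP [P in] [NP [NP [NP [Pron everyone]] [PP [P in] [NP [Det some] [N hill]]]] [PP [P in] [NP [Det the] [N robot]]]]]]]]
The trees differ in how a recursive rule is bracketed over the same span.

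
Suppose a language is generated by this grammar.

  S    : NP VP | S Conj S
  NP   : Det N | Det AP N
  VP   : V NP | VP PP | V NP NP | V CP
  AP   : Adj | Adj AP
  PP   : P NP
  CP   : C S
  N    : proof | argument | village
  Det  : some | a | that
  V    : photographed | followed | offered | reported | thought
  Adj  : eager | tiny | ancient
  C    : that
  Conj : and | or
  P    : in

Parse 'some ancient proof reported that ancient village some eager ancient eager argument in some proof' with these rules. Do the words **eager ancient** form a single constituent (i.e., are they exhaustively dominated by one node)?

[S [NP [Det some] [AP [Adj ancient]] [N proof]] [VP [VP [V reported] [NP [Det that] [AP [Adj ancient]] [N village]] [NP [Det some] [AP [Adj eager] [AP [Adj ancient] [AP [Adj eager]]]] [N argument]]] [PP [P in] [NP [Det some] [N proof]]]]]
The smallest constituent containing 'eager ancient' is the AP spanning 'eager ancient eager'; no single node in the tree dominates exactly the given words.

No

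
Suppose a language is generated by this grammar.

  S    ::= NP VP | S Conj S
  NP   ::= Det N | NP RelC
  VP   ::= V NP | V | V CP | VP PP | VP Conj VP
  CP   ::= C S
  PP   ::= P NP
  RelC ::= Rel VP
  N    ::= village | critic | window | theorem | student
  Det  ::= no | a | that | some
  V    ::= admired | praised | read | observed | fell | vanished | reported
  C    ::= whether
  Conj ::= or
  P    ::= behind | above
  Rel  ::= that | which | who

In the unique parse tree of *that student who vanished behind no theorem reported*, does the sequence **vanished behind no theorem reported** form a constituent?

[S [NP [NP [Det that] [N student]] [RelC [Rel who] [VP [VP [V vanished]] [PP [P behind] [NP [Det no] [N theorem]]]]]] [VP [V reported]]]
The smallest constituent containing 'vanished behind no theorem reported' is the S spanning 'that student who vanished behind no theorem reported'; no single node in the tree dominates exactly the given words.

No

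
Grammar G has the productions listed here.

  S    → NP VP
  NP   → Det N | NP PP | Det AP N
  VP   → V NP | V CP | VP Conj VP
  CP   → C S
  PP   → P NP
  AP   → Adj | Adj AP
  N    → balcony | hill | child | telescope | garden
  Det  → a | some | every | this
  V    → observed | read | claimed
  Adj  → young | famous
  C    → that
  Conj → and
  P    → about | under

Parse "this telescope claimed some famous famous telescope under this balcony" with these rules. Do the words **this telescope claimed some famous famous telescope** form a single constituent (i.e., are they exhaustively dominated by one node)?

[S [NP [Det this] [N telescope]] [VP [V claimed] [NP [NP [Det some] [AP [Adj famous] [AP [Adj famous]]] [N telescope]] [PP [P under] [NP [Det this] [N balcony]]]]]]
The smallest constituent containing 'this telescope claimed some famous famous telescope' is the S spanning 'this telescope claimed some famous famous telescope under this balcony'; no single node in the tree dominates exactly the given words.

No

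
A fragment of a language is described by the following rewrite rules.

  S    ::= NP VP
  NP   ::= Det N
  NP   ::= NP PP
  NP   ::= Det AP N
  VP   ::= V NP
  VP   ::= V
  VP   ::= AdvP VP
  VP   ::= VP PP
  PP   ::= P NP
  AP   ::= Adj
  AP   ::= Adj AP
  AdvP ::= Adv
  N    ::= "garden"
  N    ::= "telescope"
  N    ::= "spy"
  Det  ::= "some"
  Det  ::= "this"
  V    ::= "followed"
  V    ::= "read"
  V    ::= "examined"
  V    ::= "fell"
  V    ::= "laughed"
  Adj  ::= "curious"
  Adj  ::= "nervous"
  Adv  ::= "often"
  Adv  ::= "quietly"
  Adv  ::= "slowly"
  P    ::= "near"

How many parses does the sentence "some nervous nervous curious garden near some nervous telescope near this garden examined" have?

2

The two bracketings:
[S [NP [NP [Det some] [AP [Adj nervous] [AP [Adj nervous] [AP [Adj curious]]]] [N garden]] [PP [P near] [NP [NP [Det some] [AP [Adj nervous]] [N telescope]] [PP [P near] [NP [Det this] [N garden]]]]]] [VP [V examined]]]
[S [NP [NP [NP [Det some] [AP [Adj nervous] [AP [Adj nervous] [AP [Adj curious]]]] [N garden]] [PP [P near] [NP [Det some] [AP [Adj nervous]] [N telescope]]]] [PP [P near] [NP [Det this] [N garden]]]] [VP [V examined]]]
The trees differ in how a recursive rule is bracketed over the same span.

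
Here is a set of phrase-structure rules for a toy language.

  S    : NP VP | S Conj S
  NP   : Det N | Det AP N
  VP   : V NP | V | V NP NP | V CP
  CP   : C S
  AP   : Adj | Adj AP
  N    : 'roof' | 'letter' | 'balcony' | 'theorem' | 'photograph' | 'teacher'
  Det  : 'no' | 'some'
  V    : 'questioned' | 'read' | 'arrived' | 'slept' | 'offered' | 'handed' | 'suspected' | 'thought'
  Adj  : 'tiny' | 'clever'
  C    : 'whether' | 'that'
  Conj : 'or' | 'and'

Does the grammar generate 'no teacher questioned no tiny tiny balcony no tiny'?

For S → NP VP, the only prefix that parses as NP is 'no teacher', but the remainder 'questioned no tiny tiny balcony no tiny' is not a VP under these rules. The alternative S rule S → S Conj S likewise has no satisfying split.

Ungrammatical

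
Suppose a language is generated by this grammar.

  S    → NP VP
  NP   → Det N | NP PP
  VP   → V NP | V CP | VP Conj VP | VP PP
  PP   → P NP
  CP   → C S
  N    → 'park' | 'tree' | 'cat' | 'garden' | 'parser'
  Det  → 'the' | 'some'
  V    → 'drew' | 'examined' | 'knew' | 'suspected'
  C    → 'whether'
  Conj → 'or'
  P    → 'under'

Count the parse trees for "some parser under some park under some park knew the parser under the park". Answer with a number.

4

Two of the 4 distinct bracketings:
[S [NP [NP [Det some] [N parser]] [PP [P under] [NP [NP [Det some] [N park]] [PP [P under] [NP [Det some] [N park]]]]]] [VP [V knew] [NP [NP [Det the] [N parser]] [PP [P under] [NP [Det the] [N park]]]]]]
[S [NP [NP [Det some] [N parser]] [PP [P under] [NP [NP [Det some] [N park]] [PP [P under] [NP [Det some] [N park]]]]]] [VP [VP [V knew] [NP [Det the] [N parser]]] [PP [P under] [NP [Det the] [N park]]]]]
The difference turns on whether VP → VP PP is used at the relevant span, versus an alternative expansion of VP.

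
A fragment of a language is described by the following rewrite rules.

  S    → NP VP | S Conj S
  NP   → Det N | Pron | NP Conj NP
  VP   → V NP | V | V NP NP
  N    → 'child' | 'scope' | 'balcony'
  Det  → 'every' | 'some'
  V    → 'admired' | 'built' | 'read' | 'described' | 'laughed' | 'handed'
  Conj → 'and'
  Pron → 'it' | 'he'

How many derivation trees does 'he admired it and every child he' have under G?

1

[S [NP [Pron he]] [VP [V admired] [NP [NP [Pron it]] [Conj and] [NP [Det every] [N child]]] [NP [Pron he]]]]
No rule offers an alternative attachment or grouping for any span, so this is the only derivation.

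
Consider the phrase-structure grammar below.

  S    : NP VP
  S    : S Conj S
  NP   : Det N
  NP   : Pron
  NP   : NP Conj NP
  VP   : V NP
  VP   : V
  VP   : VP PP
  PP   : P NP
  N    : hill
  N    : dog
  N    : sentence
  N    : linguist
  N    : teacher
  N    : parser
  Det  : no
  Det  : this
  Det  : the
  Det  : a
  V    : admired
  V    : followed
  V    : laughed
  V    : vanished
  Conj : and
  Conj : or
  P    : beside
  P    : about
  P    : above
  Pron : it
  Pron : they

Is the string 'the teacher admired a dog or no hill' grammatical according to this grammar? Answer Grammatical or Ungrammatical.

[S [NP [Det the] [N teacher]] [VP [V admired] [NP [NP [Det a] [N dog]] [Conj or] [NP [Det no] [N hill]]]]]
Every word is introduced by a lexical rule and the phrasal rules combine the resulting categories into a single S.

Grammatical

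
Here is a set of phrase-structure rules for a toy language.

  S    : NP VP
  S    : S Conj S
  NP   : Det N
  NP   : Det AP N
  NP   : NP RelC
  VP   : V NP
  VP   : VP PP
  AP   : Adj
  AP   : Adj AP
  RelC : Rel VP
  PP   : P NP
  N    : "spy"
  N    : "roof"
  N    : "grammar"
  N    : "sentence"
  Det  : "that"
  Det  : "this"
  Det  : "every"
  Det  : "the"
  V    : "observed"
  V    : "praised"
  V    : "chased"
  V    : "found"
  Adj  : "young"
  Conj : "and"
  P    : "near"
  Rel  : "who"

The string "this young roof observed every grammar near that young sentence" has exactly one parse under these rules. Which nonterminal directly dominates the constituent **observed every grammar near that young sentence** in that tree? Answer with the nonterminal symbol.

S
  NP
    Det: this
    AP
      Adj: young
    N: roof
  VP
    VP
      V: observed
      NP
        Det: every
        N: grammar
    PP
      P: near
      NP
        Det: that
        AP
          Adj: young
        N: sentence
The span 'observed every grammar near that young sentence' is the VP node built by VP → VP PP.
Its mother is the S built by S → NP VP.

S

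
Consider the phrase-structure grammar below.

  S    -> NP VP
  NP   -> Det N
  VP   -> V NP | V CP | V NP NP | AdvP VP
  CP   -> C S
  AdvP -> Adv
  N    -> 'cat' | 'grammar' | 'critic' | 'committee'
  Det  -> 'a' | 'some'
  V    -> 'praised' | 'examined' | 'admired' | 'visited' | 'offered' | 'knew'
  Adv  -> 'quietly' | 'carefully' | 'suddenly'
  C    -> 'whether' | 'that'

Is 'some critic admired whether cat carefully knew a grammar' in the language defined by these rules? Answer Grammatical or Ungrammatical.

A C word can never sit immediately before an N word in any string this grammar generates, so the substring 'whether cat' rules out a derivation.

Ungrammatical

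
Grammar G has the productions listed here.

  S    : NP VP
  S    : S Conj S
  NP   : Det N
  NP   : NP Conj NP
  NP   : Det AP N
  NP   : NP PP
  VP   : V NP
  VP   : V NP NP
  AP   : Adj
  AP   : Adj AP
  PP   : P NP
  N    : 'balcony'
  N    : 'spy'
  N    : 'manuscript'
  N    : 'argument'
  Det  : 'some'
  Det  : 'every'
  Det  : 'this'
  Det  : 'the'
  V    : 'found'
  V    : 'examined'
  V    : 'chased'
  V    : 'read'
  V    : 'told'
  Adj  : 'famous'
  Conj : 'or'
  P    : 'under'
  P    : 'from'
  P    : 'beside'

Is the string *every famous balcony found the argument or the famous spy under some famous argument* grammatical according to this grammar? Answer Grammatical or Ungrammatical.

Grammatical

S
  NP
    Det: every
    AP
      Adj: famous
    N: balcony
  VP
    V: found
    NP
      NP
        Det: the
        N: argument
      Conj: or
      NP
        NP
          Det: the
          AP
            Adj: famous
          N: spy
        PP
          P: under
          NP
            Det: some
            AP
              Adj: famous
            N: argument
Every word is introduced by a lexical rule and the phrasal rules combine the resulting categories into a single S.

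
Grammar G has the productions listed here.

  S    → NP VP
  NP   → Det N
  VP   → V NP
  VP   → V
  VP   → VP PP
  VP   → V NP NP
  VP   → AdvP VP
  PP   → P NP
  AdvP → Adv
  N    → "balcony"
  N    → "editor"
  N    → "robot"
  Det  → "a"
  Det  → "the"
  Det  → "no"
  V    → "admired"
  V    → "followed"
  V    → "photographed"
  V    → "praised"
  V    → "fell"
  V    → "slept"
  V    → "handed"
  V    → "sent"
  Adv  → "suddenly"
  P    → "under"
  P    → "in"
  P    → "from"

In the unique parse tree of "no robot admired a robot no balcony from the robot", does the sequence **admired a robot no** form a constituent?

No

[S [NP [Det no] [N robot]] [VP [VP [V admired] [NP [Det a] [N robot]] [NP [Det no] [N balcony]]] [PP [P from] [NP [Det the] [N robot]]]]]
The smallest constituent containing 'admired a robot no' is the VP spanning 'admired a robot no balcony'; no single node in the tree dominates exactly the given words.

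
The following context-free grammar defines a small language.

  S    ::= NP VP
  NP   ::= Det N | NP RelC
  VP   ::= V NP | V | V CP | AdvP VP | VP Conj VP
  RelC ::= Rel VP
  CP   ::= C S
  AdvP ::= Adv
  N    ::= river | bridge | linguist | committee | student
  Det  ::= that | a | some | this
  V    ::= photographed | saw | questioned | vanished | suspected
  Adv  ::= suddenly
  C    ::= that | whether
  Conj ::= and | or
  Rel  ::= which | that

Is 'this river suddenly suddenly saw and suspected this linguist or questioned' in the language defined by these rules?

S
  NP
    Det: this
    N: river
  VP
    AdvP
      Adv: suddenly
    VP
      AdvP
        Adv: suddenly
      VP
        VP
          V: saw
        Conj: and
        VP
          VP
            V: suspected
            NP
              Det: this
              N: linguist
          Conj: or
          VP
            V: questioned
The bracketing above is licensed at every node by one of the given productions, with S at the root.

Grammatical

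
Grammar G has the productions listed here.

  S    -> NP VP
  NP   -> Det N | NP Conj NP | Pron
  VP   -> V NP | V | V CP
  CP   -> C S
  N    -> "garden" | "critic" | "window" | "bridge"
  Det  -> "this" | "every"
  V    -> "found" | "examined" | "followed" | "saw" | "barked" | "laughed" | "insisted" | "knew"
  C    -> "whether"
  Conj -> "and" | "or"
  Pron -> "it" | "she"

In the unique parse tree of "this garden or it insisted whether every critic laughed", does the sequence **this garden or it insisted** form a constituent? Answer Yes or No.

[S [NP [NP [Det this] [N garden]] [Conj or] [NP [Pron it]]] [VP [V insisted] [CP [C whether] [S [NP [Det every] [N critic]] [VP [V laughed]]]]]]
The smallest constituent containing 'this garden or it insisted' is the S spanning 'this garden or it insisted whether every critic laughed'; no single node in the tree dominates exactly the given words.

No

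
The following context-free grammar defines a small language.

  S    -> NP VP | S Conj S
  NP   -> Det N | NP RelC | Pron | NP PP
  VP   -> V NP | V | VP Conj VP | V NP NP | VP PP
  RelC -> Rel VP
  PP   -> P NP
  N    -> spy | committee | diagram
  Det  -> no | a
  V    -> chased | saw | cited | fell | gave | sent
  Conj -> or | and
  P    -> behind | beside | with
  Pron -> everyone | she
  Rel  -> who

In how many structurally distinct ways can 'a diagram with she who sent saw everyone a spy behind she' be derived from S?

4

Two of the 4 distinct bracketings:
[S [NP [NP [NP [Det a] [N diagram]] [PP [P with] [NP [Pron she]]]] [RelC [Rel who] [VP [V sent]]]] [VP [V saw] [NP [Pron everyone]] [NP [NP [Det a] [N spy]] [PP [P behind] [NP [Pron she]]]]]]
[S [NP [NP [NP [Det a] [N diagram]] [PP [P with] [NP [Pron she]]]] [RelC [Rel who] [VP [V sent]]]] [VP [VP [V saw] [NP [Pron everyone]] [NP [Det a] [N spy]]] [PP [P behind] [NP [Pron she]]]]]
The difference turns on whether VP → VP PP is used at the relevant span, versus an alternative expansion of VP.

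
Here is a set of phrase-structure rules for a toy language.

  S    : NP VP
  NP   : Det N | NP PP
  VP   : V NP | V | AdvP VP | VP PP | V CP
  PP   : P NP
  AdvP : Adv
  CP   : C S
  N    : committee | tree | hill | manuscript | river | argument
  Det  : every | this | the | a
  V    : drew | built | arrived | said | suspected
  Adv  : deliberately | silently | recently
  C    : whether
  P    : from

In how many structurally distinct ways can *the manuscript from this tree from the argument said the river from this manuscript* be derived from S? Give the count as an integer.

Two of the 4 distinct bracketings:
[S [NP [NP [Det the] [N manuscript]] [PP [P from] [NP [NP [Det this] [N tree]] [PP [P from] [NP [Det the] [N argument]]]]]] [VP [V said] [NP [NP [Det the] [N river]] [PP [P from] [NP [Det this] [N manuscript]]]]]]
[S [NP [NP [Det the] [N manuscript]] [PP [P from] [NP [NP [Det this] [N tree]] [PP [P from] [NP [Det the] [N argument]]]]]] [VP [VP [V said] [NP [Det the] [N river]]] [PP [P from] [NP [Det this] [N manuscript]]]]]
The difference turns on whether VP → VP PP is used at the relevant span, versus an alternative expansion of VP.

4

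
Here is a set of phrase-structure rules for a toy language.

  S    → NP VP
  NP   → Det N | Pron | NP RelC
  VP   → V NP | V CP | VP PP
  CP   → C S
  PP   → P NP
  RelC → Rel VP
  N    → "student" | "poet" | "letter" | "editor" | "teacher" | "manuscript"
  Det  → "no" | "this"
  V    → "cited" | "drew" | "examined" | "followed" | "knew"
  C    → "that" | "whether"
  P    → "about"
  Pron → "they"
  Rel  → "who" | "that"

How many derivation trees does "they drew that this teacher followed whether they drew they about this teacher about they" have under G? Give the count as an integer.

6

Two of the 6 distinct bracketings:
[S [NP [Pron they]] [VP [V drew] [CP [C that] [S [NP [Det this] [N teacher]] [VP [V followed] [CP [C whether] [S [NP [Pron they]] [VP [VP [VP [V drew] [NP [Pron they]]] [PP [P about] [NP [Det this] [N teacher]]]] [PP [P about] [NP [Pron they]]]]]]]]]]]
[S [NP [Pron they]] [VP [V drew] [CP [C that] [S [NP [Det this] [N teacher]] [VP [VP [V followed] [CP [C whether] [S [NP [Pron they]] [VP [VP [V drew] [NP [Pron they]]] [PP [P about] [NP [Det this] [N teacher]]]]]]] [PP [P about] [NP [Pron they]]]]]]]]
The trees differ in how a recursive rule is bracketed over the same span.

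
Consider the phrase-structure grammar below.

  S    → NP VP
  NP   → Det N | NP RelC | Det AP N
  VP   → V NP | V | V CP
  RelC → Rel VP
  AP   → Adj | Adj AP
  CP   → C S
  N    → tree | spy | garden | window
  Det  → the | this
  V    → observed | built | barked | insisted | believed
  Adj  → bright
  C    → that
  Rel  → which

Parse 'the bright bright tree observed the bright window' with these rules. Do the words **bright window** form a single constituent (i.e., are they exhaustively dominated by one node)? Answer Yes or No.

[S [NP [Det the] [AP [Adj bright] [AP [Adj bright]]] [N tree]] [VP [V observed] [NP [Det the] [AP [Adj bright]] [N window]]]]
The smallest constituent containing 'bright window' is the NP spanning 'the bright window'; no single node in the tree dominates exactly the given words.

No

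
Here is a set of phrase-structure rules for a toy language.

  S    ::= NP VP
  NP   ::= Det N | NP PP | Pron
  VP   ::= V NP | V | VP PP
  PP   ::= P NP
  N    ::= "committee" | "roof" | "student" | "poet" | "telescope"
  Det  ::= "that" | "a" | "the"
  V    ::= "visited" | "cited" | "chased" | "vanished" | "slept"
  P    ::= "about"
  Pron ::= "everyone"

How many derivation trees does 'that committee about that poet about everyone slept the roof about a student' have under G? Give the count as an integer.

Two of the 4 distinct bracketings:
[S [NP [NP [Det that] [N committee]] [PP [P about] [NP [NP [Det that] [N poet]] [PP [P about] [NP [Pron everyone]]]]]] [VP [V slept] [NP [NP [Det the] [N roof]] [PP [P about] [NP [Det a] [N student]]]]]]
[S [NP [NP [Det that] [N committee]] [PP [P about] [NP [NP [Det that] [N poet]] [PP [P about] [NP [Pron everyone]]]]]] [VP [VP [V slept] [NP [Det the] [N roof]]] [PP [P about] [NP [Det a] [N student]]]]]
The difference turns on whether VP → VP PP is used at the relevant span, versus an alternative expansion of VP.

4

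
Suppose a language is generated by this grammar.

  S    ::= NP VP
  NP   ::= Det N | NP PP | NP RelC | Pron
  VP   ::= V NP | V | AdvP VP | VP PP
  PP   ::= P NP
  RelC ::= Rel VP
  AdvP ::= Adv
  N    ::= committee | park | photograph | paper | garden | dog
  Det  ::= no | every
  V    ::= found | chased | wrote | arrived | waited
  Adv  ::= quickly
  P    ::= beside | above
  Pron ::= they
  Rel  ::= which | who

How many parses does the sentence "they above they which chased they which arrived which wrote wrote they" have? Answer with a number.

9

Two of the 9 distinct bracketings:
[S [NP [NP [Pron they]] [PP [P above] [NP [NP [Pron they]] [RelC [Rel which] [VP [V chased] [NP [NP [NP [Pron they]] [RelC [Rel which] [VP [V arrived]]]] [RelC [Rel which] [VP [V wrote]]]]]]]]] [VP [V wrote] [NP [Pron they]]]]
[S [NP [NP [Pron they]] [PP [P above] [NP [NP [NP [Pron they]] [RelC [Rel which] [VP [V chased] [NP [NP [Pron they]] [RelC [Rel which] [VP [V arrived]]]]]]] [RelC [Rel which] [VP [V wrote]]]]]] [VP [V wrote] [NP [Pron they]]]]
The trees differ in how a recursive rule is bracketed over the same span.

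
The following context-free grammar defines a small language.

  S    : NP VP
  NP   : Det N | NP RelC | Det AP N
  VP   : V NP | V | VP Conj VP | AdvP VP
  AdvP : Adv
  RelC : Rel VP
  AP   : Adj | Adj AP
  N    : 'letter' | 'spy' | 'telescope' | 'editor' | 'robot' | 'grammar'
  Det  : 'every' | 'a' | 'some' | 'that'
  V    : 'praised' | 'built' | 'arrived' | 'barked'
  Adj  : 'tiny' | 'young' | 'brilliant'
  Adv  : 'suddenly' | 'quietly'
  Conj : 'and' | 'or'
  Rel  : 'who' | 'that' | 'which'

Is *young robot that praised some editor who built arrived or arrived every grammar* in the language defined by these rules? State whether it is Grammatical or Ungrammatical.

Ungrammatical

For S → NP VP, no prefix of the string parses as an NP.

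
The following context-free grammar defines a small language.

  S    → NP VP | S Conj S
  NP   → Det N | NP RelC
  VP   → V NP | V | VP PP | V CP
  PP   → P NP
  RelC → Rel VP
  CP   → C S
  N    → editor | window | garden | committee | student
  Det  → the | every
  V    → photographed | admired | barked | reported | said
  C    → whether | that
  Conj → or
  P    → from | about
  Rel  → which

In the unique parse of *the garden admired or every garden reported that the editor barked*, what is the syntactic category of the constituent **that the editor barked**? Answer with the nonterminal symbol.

CP

S
  S
    NP
      Det: the
      N: garden
    VP
      V: admired
  Conj: or
  S
    NP
      Det: every
      N: garden
    VP
      V: reported
      CP
        C: that
        S
          NP
            Det: the
            N: editor
          VP
            V: barked
The span 'that the editor barked' is the CP node built by CP → C S.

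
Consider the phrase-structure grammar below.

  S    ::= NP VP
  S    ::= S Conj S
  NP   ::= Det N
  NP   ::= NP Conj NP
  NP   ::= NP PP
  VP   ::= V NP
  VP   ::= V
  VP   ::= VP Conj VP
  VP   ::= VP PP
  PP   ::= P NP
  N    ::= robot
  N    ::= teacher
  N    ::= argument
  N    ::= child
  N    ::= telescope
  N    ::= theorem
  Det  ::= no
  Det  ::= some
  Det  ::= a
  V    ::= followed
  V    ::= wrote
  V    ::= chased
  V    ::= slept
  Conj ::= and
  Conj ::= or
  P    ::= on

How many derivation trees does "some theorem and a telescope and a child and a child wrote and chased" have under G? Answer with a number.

5

Two of the 5 distinct bracketings:
[S [NP [NP [Det some] [N theorem]] [Conj and] [NP [NP [Det a] [N telescope]] [Conj and] [NP [NP [Det a] [N child]] [Conj and] [NP [Det a] [N child]]]]] [VP [VP [V wrote]] [Conj and] [VP [V chased]]]]
[S [NP [NP [Det some] [N theorem]] [Conj and] [NP [NP [NP [Det a] [N telescope]] [Conj and] [NP [Det a] [N child]]] [Conj and] [NP [Det a] [N child]]]] [VP [VP [V wrote]] [Conj and] [VP [V chased]]]]
The trees differ in how a recursive rule is bracketed over the same span.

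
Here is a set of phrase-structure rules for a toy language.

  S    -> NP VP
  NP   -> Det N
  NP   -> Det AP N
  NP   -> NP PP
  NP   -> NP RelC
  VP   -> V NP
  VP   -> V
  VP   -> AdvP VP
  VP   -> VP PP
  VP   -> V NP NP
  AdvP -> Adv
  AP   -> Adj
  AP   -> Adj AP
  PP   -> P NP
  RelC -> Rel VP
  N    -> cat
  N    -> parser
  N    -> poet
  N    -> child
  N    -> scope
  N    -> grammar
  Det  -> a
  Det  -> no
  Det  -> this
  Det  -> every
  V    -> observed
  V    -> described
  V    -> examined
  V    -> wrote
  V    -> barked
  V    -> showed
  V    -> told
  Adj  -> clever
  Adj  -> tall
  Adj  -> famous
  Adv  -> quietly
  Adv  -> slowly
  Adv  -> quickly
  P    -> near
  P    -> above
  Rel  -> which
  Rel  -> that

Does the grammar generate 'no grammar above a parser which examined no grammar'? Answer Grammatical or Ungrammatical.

For S → NP VP, every NP-prefix leaves a non-VP remainder: after 'no grammar' the remainder is not a VP; after 'no grammar above a parser' the remainder is not a VP; after 'no grammar above a parser which examined' the remainder is not a VP.

Ungrammatical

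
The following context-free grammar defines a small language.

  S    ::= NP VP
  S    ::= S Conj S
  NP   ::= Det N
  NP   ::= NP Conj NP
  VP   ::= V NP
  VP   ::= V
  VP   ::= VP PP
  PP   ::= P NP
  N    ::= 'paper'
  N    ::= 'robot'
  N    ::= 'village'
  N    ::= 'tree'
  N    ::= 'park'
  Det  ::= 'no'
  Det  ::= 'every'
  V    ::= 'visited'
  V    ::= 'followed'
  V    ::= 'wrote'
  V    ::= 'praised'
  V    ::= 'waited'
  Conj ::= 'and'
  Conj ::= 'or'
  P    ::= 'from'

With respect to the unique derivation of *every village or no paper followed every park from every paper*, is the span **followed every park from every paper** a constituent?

Yes

[S [NP [NP [Det every] [N village]] [Conj or] [NP [Det no] [N paper]]] [VP [VP [V followed] [NP [Det every] [N park]]] [PP [P from] [NP [Det every] [N paper]]]]]
The words 'followed every park from every paper' are exhaustively dominated by a single VP node (built by VP → VP PP), so they form a constituent.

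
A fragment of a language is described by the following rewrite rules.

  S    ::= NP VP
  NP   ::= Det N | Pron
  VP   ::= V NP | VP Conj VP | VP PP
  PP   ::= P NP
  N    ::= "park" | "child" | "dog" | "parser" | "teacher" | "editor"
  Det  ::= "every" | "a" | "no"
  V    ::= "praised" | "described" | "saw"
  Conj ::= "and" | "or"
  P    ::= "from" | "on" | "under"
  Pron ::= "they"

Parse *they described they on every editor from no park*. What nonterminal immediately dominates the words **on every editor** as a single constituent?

PP

[S [NP [Pron they]] [VP [VP [VP [V described] [NP [Pron they]]] [PP [P on] [NP [Det every] [N editor]]]] [PP [P from] [NP [Det no] [N park]]]]]
The span 'on every editor' is the PP node built by PP → P NP.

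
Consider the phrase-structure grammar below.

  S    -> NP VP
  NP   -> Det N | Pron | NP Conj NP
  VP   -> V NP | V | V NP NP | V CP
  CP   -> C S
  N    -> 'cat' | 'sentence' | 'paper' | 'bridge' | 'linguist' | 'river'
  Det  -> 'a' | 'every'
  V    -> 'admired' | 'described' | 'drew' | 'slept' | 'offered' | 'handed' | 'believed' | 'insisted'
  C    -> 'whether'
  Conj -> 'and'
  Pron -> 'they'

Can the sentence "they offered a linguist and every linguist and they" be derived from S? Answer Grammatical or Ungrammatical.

Grammatical

[S [NP [Pron they]] [VP [V offered] [NP [NP [Det a] [N linguist]] [Conj and] [NP [NP [Det every] [N linguist]] [Conj and] [NP [Pron they]]]]]]
Every word is introduced by a lexical rule and the phrasal rules combine the resulting categories into a single S.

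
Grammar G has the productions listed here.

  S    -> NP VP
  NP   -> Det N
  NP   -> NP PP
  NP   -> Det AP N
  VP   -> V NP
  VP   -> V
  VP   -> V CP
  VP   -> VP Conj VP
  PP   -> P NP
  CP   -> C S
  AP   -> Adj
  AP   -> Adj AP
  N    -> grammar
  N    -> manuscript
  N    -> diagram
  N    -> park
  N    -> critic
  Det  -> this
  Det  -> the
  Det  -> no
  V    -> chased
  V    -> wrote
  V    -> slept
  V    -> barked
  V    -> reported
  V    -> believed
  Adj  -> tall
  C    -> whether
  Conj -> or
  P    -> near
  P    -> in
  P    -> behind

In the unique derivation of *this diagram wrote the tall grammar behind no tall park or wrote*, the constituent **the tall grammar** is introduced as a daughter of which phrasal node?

NP

[S [NP [Det this] [N diagram]] [VP [VP [V wrote] [NP [NP [Det the] [AP [Adj tall]] [N grammar]] [PP [P behind] [NP [Det no] [AP [Adj tall]] [N park]]]]] [Conj or] [VP [V wrote]]]]
The span 'the tall grammar' is the NP node built by NP → Det AP N.
Its mother is the NP built by NP → NP PP.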